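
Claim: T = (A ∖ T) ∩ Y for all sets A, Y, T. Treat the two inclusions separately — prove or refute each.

(⊆) fails and (⊇) fails.

Forward inclusion. This inclusion fails. Take A = ∅, Y = ∅, T = {1}; then 1 ∈ T but 1 ∉ (A ∖ T) ∩ Y.

Reverse inclusion. This inclusion fails. Take A = {1}, Y = {1}, T = ∅; then 1 ∈ (A ∖ T) ∩ Y but 1 ∉ T.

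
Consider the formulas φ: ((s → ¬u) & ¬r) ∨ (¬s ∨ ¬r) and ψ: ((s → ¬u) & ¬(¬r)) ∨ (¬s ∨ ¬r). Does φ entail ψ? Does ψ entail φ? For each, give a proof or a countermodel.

(⇐) This fails. Under u = F, r = T, s = T, the left side is false but the right side is true.

(⇒) Assume the antecedent. If r is true, the antecedent forces (u = F, r = T, s = F) or (u = T, r = T, s = F), and ((s → ¬u) & ¬(¬r)) ∨ (¬s ∨ ¬r) holds there. If r is false, ((s → ¬u) & ¬(¬r)) ∨ (¬s ∨ ¬r) reduces to true regardless of the other variables. Either way ((s → ¬u) & ¬(¬r)) ∨ (¬s ∨ ¬r) holds.

Not equivalent: only (⇒) holds.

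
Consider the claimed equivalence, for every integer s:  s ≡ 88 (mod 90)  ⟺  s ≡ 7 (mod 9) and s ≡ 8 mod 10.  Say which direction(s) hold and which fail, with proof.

Both directions hold.

(⇒) Suppose s ≡ 88 (mod 90); write s = 90j + 88. Since 9 ∣ 90, reducing mod 9 gives s ≡ 88 ≡ 7 (mod 9); since 10 ∣ 90, reducing mod 10 gives s ≡ 88 ≡ 8 (mod 10).

(⇐) Conversely, if s ≡ 7 (mod 9) and s ≡ 8 (mod 10), then by the Chinese remainder theorem s ≡ 88 (mod 90). This is exactly s ≡ 88 (mod 90).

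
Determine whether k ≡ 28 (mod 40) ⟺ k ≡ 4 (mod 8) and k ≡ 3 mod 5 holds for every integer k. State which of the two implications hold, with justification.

Both implications hold.

[⇒] Suppose k ≡ 28 (mod 40); write k = 40j + 28. Since 8 ∣ 40, reducing mod 8 gives k ≡ 28 ≡ 4 (mod 8); since 5 ∣ 40, reducing mod 5 gives k ≡ 28 ≡ 3 (mod 5).

[⇐] Conversely, if k ≡ 4 (mod 8) and k ≡ 3 (mod 5), then by the Chinese remainder theorem k ≡ 28 (mod 40). This is exactly k ≡ 28 (mod 40).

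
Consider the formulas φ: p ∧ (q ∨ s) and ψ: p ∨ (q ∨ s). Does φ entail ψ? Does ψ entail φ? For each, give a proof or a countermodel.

The forward direction holds; the converse fails.

(⇒) Assume the antecedent. If q is true, p ∨ (q ∨ s) reduces to true regardless of the other variables. If q is false, the antecedent forces (q = F, p = T, s = T), and p ∨ (q ∨ s) holds there. Either way p ∨ (q ∨ s) holds.

(⇐) This fails. Under q = T, p = F, s = F, the left side is false but the right side is true.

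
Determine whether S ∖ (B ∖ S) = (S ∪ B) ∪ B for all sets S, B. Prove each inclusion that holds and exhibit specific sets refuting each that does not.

Only the forward inclusion holds.

Forward inclusion. Let x ∈ S ∖ (B ∖ S). Then either x ∈ S and x ∉ B; or x ∈ S ∩ B. In each case x ∈ (S ∪ B) ∪ B, so S ∖ (B ∖ S) ⊆ (S ∪ B) ∪ B.

Reverse inclusion. This inclusion fails. Take S = ∅, B = {1}; then 1 ∈ (S ∪ B) ∪ B but 1 ∉ S ∖ (B ∖ S).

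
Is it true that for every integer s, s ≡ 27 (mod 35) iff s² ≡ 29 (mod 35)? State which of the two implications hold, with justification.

(⟹) Suppose s ≡ 27 (mod 35). Write s = 35j + 27. Then (35j + 27)² = 1225j² + 1890j + 729 = 35(35j² + 54j + 20) + 29, so s² ≡ 29 (mod 35).

(⟸) This fails: take s = 8. Then 8² = 64 ≡ 29 (mod 35), yet 8 ≡ 8 (mod 35), not 27.

Only the forward implication holds.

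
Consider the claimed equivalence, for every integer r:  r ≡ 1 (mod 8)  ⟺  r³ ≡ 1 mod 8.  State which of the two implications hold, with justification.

Both directions hold; the statement is true.

(⇒) Suppose r ≡ 1 (mod 8). Write r = 8j + 1. Then (8j + 1)³ = 512j³ + 192j² + 24j + 1 = 8(64j³ + 24j² + 3j) + 1, so r³ ≡ 1 (mod 8).

(⇐) Conversely, suppose r³ ≡ 1 (mod 8). The only residue r in {0, …, 7} with r³ ≡ 1 (mod 8) is r = 1, so r ≡ 1 (mod 8).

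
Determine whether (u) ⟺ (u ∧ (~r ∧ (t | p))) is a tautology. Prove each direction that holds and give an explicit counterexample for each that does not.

Not equivalent: only (⇐) holds.

(→) This fails. Under t = F, u = T, p = F, r = F, the left side is true but the right side is false.

(←) Assume the antecedent. If t is true, the antecedent forces (t = T, u = T, p = F, r = F) or (t = T, u = T, p = T, r = F), and u holds there. If t is false, the antecedent forces (t = F, u = T, p = T, r = F), and u holds there. Either way u holds.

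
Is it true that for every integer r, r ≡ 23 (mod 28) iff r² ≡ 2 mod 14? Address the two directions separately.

Neither implication holds.

(⟹) This fails: take r = 23. Then 23 ≡ 23 (mod 28), but 23² = 529 ≡ 11 (mod 14), not 2.

(⟸) This fails: take r = 4. Then 4² = 16 ≡ 2 (mod 14), yet 4 ≡ 4 (mod 28), not 23.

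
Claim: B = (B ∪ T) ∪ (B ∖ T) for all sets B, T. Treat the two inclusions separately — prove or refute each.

(⊆) Let x ∈ B. Then either x ∈ B and x ∉ T; or x ∈ B ∩ T. In each case x ∈ (B ∪ T) ∪ (B ∖ T), so B ⊆ (B ∪ T) ∪ (B ∖ T).

(⊇) This inclusion fails. Take B = ∅, T = {1}; then 1 ∈ (B ∪ T) ∪ (B ∖ T) but 1 ∉ B.

Only the forward inclusion holds.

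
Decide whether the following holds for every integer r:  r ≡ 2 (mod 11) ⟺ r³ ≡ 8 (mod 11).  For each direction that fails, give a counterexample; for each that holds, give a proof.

Both implications hold.

Forward direction. Suppose r ≡ 2 (mod 11). Write r = 11j + 2. Then (11j + 2)³ = 1331j³ + 726j² + 132j + 8 = 11(121j³ + 66j² + 12j) + 8, so r³ ≡ 8 (mod 11).

Converse. Suppose r³ ≡ 8 (mod 11). The only residue r in {0, …, 10} with r³ ≡ 8 (mod 11) is r = 2, so r ≡ 2 (mod 11).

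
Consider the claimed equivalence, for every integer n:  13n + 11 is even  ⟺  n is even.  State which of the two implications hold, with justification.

Both directions fail.

(→) This fails: n = 3 gives 13n + 11 = 50, which is even, but 3 is odd, not even.

(←) This also fails: n = 2 is even, but 13n + 11 = 37 is odd, not even.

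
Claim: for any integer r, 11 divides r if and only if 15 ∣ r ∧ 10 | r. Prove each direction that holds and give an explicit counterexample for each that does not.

(→) This fails: take r = 11. Certainly 11 ∣ 11, but 15 ∤ 11.

(←) This fails: take r = 30. Both 15 ∣ 30 and 10 ∣ 30, yet 30 is not a multiple of 11 (since 30 = 2·11 + 8), so 11 ∤ 30.

Neither implication holds.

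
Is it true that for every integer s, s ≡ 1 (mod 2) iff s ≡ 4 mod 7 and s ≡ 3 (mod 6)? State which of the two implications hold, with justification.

(⟸) If s ≡ 4 (mod 7) and s ≡ 3 (mod 6), then by the Chinese remainder theorem s ≡ 39 (mod 42). Since 39 ≡ 1 (mod 2) and 2 ∣ 42, we get s ≡ 1 (mod 2).

(⟹) This fails: s = 1 gives 1 ≡ 1 (mod 2) but 1 ≡ 1 (mod 7), so the conjunction on the right does not hold.

The forward direction fails; the converse holds.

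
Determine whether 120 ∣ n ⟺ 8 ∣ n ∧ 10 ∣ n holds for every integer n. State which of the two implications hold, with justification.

Not equivalent: only (⇒) holds.

(⟹) If 120 ∣ n, write n = 120q. Since 120 = 15·8, n = 8·(15q), so 8 ∣ n; and since 120 = 12·10, n = 10·(12q), so 10 ∣ n.

(⟸) This fails: take n = 40. Both 8 ∣ 40 and 10 ∣ 40, yet 40 is not a multiple of 120 (since 40 = 0·120 + 40), so 120 ∤ 40.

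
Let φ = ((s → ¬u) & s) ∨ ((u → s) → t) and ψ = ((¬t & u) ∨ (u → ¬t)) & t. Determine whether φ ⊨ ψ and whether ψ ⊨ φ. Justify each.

(⇒) This fails. Under s = T, u = F, t = F, the left side is true but the right side is false.

(⇐) Assume the antecedent. If s is true, the antecedent forces (s = T, u = F, t = T), and ((s → ¬u) & s) ∨ ((u → s) → t) holds there. If s is false, the antecedent forces (s = F, u = F, t = T), and ((s → ¬u) & s) ∨ ((u → s) → t) holds there. Either way ((s → ¬u) & s) ∨ ((u → s) → t) holds.

(⇒) fails; (⇐) holds.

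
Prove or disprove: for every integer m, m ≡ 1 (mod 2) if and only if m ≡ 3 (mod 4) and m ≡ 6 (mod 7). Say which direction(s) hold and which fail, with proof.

(⇒) fails; (⇐) holds.

Forward direction. This fails: m = 1 gives 1 ≡ 1 (mod 2) but 1 ≡ 1 (mod 4), so the conjunction on the right does not hold.

Converse. If m ≡ 3 (mod 4) and m ≡ 6 (mod 7), then by the Chinese remainder theorem m ≡ 27 (mod 28). Since 27 ≡ 1 (mod 2) and 2 ∣ 28, we get m ≡ 1 (mod 2).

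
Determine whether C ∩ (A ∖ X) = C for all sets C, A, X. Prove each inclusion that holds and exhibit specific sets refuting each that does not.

(⟹) Let x ∈ C ∩ (A ∖ X). Then x ∈ C ∩ A and x ∉ X, from which x ∈ C.

(⟸) This inclusion fails. Take C = {1}, A = ∅, X = ∅; then 1 ∈ C but 1 ∉ C ∩ (A ∖ X).

Only the forward inclusion holds.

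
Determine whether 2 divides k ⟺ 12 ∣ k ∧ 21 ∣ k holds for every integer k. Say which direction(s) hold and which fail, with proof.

[⇒] This fails: take k = 2. Certainly 2 ∣ 2, but 12 ∤ 2.

[⇐] Suppose 12 ∣ k and 21 ∣ k. Any common multiple of 12 and 21 is a multiple of their lcm; here lcm(12, 21) = 12·21/gcd(12, 21) = 252/3 = 84, so 84 ∣ k. Since 2 ∣ 84, it follows that 2 ∣ k.

Only the converse holds.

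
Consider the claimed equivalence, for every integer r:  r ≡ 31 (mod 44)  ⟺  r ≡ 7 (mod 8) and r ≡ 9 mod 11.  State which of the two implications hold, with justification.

(⇒) fails; (⇐) holds.

Forward direction. This fails: r = 75 gives 75 ≡ 31 (mod 44) but 75 ≡ 3 (mod 8), so the conjunction on the right does not hold.

Converse. If r ≡ 7 (mod 8) and r ≡ 9 (mod 11), then by the Chinese remainder theorem r ≡ 31 (mod 88). Since 31 ≡ 31 (mod 44) and 44 ∣ 88, we get r ≡ 31 (mod 44).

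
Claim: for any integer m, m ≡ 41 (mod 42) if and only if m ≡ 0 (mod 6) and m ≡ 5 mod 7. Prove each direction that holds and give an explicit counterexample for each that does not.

Neither direction holds.

(⇒) This fails: m = 41 gives 41 ≡ 41 (mod 42) but 41 ≡ 5 (mod 6), so the conjunction on the right does not hold.

(⇐) This fails: m = 12 satisfies both congruences on the right (12 ≡ 0 mod 6 and 12 ≡ 5 mod 7) yet 12 ≡ 12 (mod 42), not 41.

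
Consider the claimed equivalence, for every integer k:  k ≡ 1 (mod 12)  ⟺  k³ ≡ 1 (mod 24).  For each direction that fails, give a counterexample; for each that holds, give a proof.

Only the converse holds.

(←) The residues r modulo 24 with r³ ≡ 1 (mod 24) are exactly {1}, and each is ≡ 1 (mod 12).

(→) This fails: take k = 13. Then 13 ≡ 1 (mod 12), but 13³ = 2197 ≡ 13 (mod 24), not 1.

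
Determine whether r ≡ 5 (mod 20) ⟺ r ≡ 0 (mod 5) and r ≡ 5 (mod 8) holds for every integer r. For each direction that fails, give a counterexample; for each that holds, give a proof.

Forward direction. This fails: r = 25 gives 25 ≡ 5 (mod 20) but 25 ≡ 1 (mod 8), so the conjunction on the right does not hold.

Converse. If r ≡ 0 (mod 5) and r ≡ 5 (mod 8), then by the Chinese remainder theorem r ≡ 5 (mod 40). Since 5 ≡ 5 (mod 20) and 20 ∣ 40, we get r ≡ 5 (mod 20).

Only the converse holds.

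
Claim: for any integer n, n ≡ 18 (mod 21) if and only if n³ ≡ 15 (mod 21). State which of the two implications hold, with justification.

Only the forward direction holds.

[⇒] Suppose n ≡ 18 (mod 21). Write n = 21j + 18. Then (21j + 18)³ = 9261j³ + 23814j² + 20412j + 5832 = 21(441j³ + 1134j² + 972j + 277) + 15, so n³ ≡ 15 (mod 21).

[⇐] This fails: take n = 9. Then 9³ = 729 ≡ 15 (mod 21), yet 9 ≡ 9 (mod 21), not 18.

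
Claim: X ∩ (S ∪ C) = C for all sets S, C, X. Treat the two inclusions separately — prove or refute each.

Both inclusions fail.

(⊆) This inclusion fails. Take S = {1}, C = ∅, X = {1}; then 1 ∈ X ∩ (S ∪ C) but 1 ∉ C.

(⊇) This inclusion fails. Take S = ∅, C = {1}, X = ∅; then 1 ∈ C but 1 ∉ X ∩ (S ∪ C).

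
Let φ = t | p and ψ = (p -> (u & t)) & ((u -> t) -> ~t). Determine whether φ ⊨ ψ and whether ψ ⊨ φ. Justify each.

(⇒) This fails. Under u = F, p = T, t = F, the left side is true but the right side is false.

(⇐) This fails. Under u = F, p = F, t = F, the left side is false but the right side is true.

(⇒) fails and (⇐) fails.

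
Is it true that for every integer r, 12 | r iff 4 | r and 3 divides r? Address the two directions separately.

Forward direction. If 12 ∣ r, write r = 12q. Since 12 = 3·4, r = 4·(3q), so 4 ∣ r; and since 12 = 4·3, r = 3·(4q), so 3 ∣ r.

Converse. Suppose 4 ∣ r and 3 ∣ r. Any common multiple of 4 and 3 is a multiple of their lcm; here gcd(4, 3) = 1, so lcm(4, 3) = 4·3 = 12, so 12 ∣ r.

Both implications hold.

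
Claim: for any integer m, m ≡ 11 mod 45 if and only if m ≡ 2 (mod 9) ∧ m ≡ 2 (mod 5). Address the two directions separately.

(⇒) This fails: m = 11 gives 11 ≡ 11 (mod 45) but 11 ≡ 1 (mod 5), so the conjunction on the right does not hold.

(⇐) This fails: m = 2 satisfies both congruences on the right (2 ≡ 2 mod 9 and 2 ≡ 2 mod 5) yet 2 ≡ 2 (mod 45), not 11.

(⇒) fails and (⇐) fails.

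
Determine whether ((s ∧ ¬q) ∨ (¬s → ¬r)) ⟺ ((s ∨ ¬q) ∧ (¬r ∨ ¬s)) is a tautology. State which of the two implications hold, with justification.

(⟹) This fails. Under r = F, q = T, s = F, the left side is true but the right side is false.

(⟸) This fails. Under r = T, q = F, s = F, the left side is false but the right side is true.

Neither direction holds.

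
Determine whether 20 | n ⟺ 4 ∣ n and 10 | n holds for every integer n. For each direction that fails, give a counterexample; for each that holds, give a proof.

Equivalent; both directions hold.

Forward direction. If 20 ∣ n, write n = 20q. Since 20 = 5·4, n = 4·(5q), so 4 ∣ n; and since 20 = 2·10, n = 10·(2q), so 10 ∣ n.

Converse. Suppose 4 ∣ n and 10 ∣ n. Any common multiple of 4 and 10 is a multiple of their lcm; here lcm(4, 10) = 4·10/gcd(4, 10) = 40/2 = 20, so 20 ∣ n.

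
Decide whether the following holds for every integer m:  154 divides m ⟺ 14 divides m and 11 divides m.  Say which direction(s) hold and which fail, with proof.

Both implications hold.

(⇒) If 154 ∣ m, write m = 154q. Since 154 = 11·14, m = 14·(11q), so 14 ∣ m; and since 154 = 14·11, m = 11·(14q), so 11 ∣ m.

(⇐) Suppose 14 ∣ m and 11 ∣ m. Any common multiple of 14 and 11 is a multiple of their lcm; here gcd(14, 11) = 1, so lcm(14, 11) = 14·11 = 154, so 154 ∣ m.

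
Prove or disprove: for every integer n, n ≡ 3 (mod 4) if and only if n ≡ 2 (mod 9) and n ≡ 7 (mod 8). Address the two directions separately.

The forward direction fails; the converse holds.

(→) This fails: n = 3 gives 3 ≡ 3 (mod 4) but 3 ≡ 3 (mod 9), so the conjunction on the right does not hold.

(←) Conversely, if n ≡ 2 (mod 9) and n ≡ 7 (mod 8), then by the Chinese remainder theorem n ≡ 47 (mod 72). Since 47 ≡ 3 (mod 4) and 4 ∣ 72, we get n ≡ 3 (mod 4).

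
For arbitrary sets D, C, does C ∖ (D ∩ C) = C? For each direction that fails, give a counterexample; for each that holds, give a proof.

(⊆) holds; (⊇) fails.

(⊇) This inclusion fails. Take D = {1}, C = {1}; then 1 ∈ C but 1 ∉ C ∖ (D ∩ C).

(⊆) Let x ∈ C ∖ (D ∩ C). Then x ∈ C and x ∉ D, from which x ∈ C.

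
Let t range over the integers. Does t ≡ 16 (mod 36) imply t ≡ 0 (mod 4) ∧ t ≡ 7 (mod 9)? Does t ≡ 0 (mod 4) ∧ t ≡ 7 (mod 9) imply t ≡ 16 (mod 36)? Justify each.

Equivalent; both directions hold.

Forward direction. Suppose t ≡ 16 (mod 36); write t = 36j + 16. Since 4 ∣ 36, reducing mod 4 gives t ≡ 16 ≡ 0 (mod 4); since 9 ∣ 36, reducing mod 9 gives t ≡ 16 ≡ 7 (mod 9).

Converse. If t ≡ 0 (mod 4) and t ≡ 7 (mod 9), then by the Chinese remainder theorem t ≡ 16 (mod 36). This is exactly t ≡ 16 (mod 36).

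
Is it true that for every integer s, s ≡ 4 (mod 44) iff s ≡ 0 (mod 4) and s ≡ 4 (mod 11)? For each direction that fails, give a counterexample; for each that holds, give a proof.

Forward direction. Suppose s ≡ 4 (mod 44); write s = 44j + 4. Since 4 ∣ 44, reducing mod 4 gives s ≡ 4 ≡ 0 (mod 4); since 11 ∣ 44, reducing mod 11 gives s ≡ 4 (mod 11).

Converse. If s ≡ 0 (mod 4) and s ≡ 4 (mod 11), then by the Chinese remainder theorem s ≡ 4 (mod 44). This is exactly s ≡ 4 (mod 44).

Both directions hold.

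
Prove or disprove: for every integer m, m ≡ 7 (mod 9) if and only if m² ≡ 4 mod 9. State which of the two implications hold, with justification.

Forward direction. Suppose m ≡ 7 (mod 9). Write m = 9j + 7. Then (9j + 7)² = 81j² + 126j + 49 = 9(9j² + 14j + 5) + 4, so m² ≡ 4 (mod 9).

Converse. This fails: take m = 2. Then 2² = 4 ≡ 4 (mod 9), yet 2 ≡ 2 (mod 9), not 7.

Only the forward direction holds.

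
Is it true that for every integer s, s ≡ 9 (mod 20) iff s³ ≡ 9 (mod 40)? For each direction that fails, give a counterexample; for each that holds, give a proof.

Only the reverse direction holds.

(⇒) This fails: take s = 29. Then 29 ≡ 9 (mod 20), but 29³ = 24389 ≡ 29 (mod 40), not 9.

(⇐) Conversely, the residues r modulo 40 with r³ ≡ 9 (mod 40) are exactly {9}, and each is ≡ 9 (mod 20).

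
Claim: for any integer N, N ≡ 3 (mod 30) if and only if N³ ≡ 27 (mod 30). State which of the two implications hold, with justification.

[⇒] Suppose N ≡ 3 (mod 30). Write N = 30j + 3. Then (30j + 3)³ = 27000j³ + 8100j² + 810j + 27 = 30(900j³ + 270j² + 27j) + 27, so N³ ≡ 27 (mod 30).

[⇐] Conversely, suppose N³ ≡ 27 (mod 30). The only residue r in {0, …, 29} with r³ ≡ 27 (mod 30) is r = 3, so N ≡ 3 (mod 30).

The biconditional holds.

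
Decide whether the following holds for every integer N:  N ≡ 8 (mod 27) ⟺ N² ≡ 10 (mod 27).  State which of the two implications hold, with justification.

(⇒) Suppose N ≡ 8 (mod 27). Write N = 27j + 8. Then (27j + 8)² = 729j² + 432j + 64 = 27(27j² + 16j + 2) + 10, so N² ≡ 10 (mod 27).

(⇐) This fails: take N = 19. Then 19² = 361 ≡ 10 (mod 27), yet 19 ≡ 19 (mod 27), not 8.

(⇒) holds; (⇐) fails.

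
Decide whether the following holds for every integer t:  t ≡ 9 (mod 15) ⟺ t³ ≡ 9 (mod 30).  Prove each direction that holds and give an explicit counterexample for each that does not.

Only the converse holds.

(⇒) This fails: take t = 24. Then 24 ≡ 9 (mod 15), but 24³ = 13824 ≡ 24 (mod 30), not 9.

(⇐) Conversely, the residues r modulo 30 with r³ ≡ 9 (mod 30) are exactly {9}, and each is ≡ 9 (mod 15).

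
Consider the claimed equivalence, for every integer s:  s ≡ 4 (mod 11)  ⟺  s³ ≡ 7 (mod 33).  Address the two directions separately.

(⇒) fails and (⇐) fails.

(⟹) This fails: take s = 4. Then 4 ≡ 4 (mod 11), but 4³ = 64 ≡ 31 (mod 33), not 7.

(⟸) This fails: take s = 28. Then 28³ = 21952 ≡ 7 (mod 33), yet 28 ≡ 6 (mod 11), not 4.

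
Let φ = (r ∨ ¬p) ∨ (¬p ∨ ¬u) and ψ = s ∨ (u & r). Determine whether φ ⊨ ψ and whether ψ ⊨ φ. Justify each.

Both directions fail.

Forward direction. This fails. Under p = F, u = F, s = F, r = F, the left side is true but the right side is false.

Converse. This fails. Under p = T, u = T, s = T, r = F, the left side is false but the right side is true.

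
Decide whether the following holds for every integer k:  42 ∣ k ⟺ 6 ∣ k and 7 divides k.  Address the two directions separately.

Both directions hold; the statement is true.

(⇒) If 42 ∣ k, write k = 42q. Since 42 = 7·6, k = 6·(7q), so 6 ∣ k; and since 42 = 6·7, k = 7·(6q), so 7 ∣ k.

(⇐) Suppose 6 ∣ k and 7 ∣ k. Any common multiple of 6 and 7 is a multiple of their lcm; here gcd(6, 7) = 1, so lcm(6, 7) = 6·7 = 42, so 42 ∣ k.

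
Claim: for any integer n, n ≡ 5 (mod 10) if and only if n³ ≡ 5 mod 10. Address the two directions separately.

(←) Suppose n³ ≡ 5 (mod 10). The only residue r in {0, …, 9} with r³ ≡ 5 (mod 10) is r = 5, so n ≡ 5 (mod 10).

(→) Suppose n ≡ 5 (mod 10). Write n = 10j + 5. Then (10j + 5)³ = 1000j³ + 1500j² + 750j + 125 = 10(100j³ + 150j² + 75j + 12) + 5, so n³ ≡ 5 (mod 10).

Equivalent; both directions hold.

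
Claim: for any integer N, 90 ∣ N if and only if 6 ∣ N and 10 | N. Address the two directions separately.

Forward direction. If 90 ∣ N, write N = 90q. Since 90 = 15·6, N = 6·(15q), so 6 ∣ N; and since 90 = 9·10, N = 10·(9q), so 10 ∣ N.

Converse. This fails: take N = 30. Both 6 ∣ 30 and 10 ∣ 30, yet 30 is not a multiple of 90 (since 30 = 0·90 + 30), so 90 ∤ 30.

The forward direction holds; the converse fails.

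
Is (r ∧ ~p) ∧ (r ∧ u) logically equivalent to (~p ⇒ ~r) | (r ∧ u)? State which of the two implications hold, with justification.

(←) This fails. Under r = F, p = F, u = F, the left side is false but the right side is true.

(→) Assume the antecedent. If r is true, the antecedent forces (r = T, p = F, u = T), and (~p ⇒ ~r) | (r ∧ u) holds there. If r is false, the antecedent cannot hold. Either way (~p ⇒ ~r) | (r ∧ u) holds.

Only the forward implication holds.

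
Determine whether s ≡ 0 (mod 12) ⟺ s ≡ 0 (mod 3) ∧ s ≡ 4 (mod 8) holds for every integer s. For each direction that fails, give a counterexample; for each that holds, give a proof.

(⇒) fails; (⇐) holds.

Forward direction. This fails: s = 0 gives 0 ≡ 0 (mod 12) but 0 ≡ 0 (mod 8), so the conjunction on the right does not hold.

Converse. If s ≡ 0 (mod 3) and s ≡ 4 (mod 8), then by the Chinese remainder theorem s ≡ 12 (mod 24). Since 12 ≡ 0 (mod 12) and 12 ∣ 24, we get s ≡ 0 (mod 12).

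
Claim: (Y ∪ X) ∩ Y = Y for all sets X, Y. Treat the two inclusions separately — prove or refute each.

The two sets are equal.

Forward inclusion. Let x ∈ (Y ∪ X) ∩ Y. Then either x ∈ Y and x ∉ X; or x ∈ X ∩ Y. In each case x ∈ Y, so (Y ∪ X) ∩ Y ⊆ Y.

Reverse inclusion. Let x ∈ Y. Then either x ∈ Y and x ∉ X; or x ∈ X ∩ Y. In each case x ∈ (Y ∪ X) ∩ Y, so Y ⊆ (Y ∪ X) ∩ Y.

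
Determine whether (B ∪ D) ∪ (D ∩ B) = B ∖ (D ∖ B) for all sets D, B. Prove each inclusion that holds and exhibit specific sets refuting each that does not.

The sets are not equal: only the reverse inclusion holds.

Forward inclusion. This inclusion fails. Take D = {1}, B = ∅; then 1 ∈ (B ∪ D) ∪ (D ∩ B) but 1 ∉ B ∖ (D ∖ B).

Reverse inclusion. Let x ∈ B ∖ (D ∖ B). Then either x ∈ B and x ∉ D; or x ∈ D ∩ B. In each case x ∈ (B ∪ D) ∪ (D ∩ B), so B ∖ (D ∖ B) ⊆ (B ∪ D) ∪ (D ∩ B).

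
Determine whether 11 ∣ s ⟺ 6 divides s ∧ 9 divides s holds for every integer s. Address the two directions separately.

[⇒] This fails: take s = 11. Certainly 11 ∣ 11, but 6 ∤ 11.

[⇐] This fails: take s = 18. Both 6 ∣ 18 and 9 ∣ 18, yet 18 is not a multiple of 11 (since 18 = 1·11 + 7), so 11 ∤ 18.

(⇒) fails and (⇐) fails.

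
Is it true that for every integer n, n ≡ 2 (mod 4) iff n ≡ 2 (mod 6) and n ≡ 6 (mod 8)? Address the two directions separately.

(⇒) This fails: n = 2 gives 2 ≡ 2 (mod 4) but 2 ≡ 2 (mod 8), so the conjunction on the right does not hold.

(⇐) Conversely, if n ≡ 2 (mod 6) and n ≡ 6 (mod 8), then by the Chinese remainder theorem n ≡ 14 (mod 24). Since 14 ≡ 2 (mod 4) and 4 ∣ 24, we get n ≡ 2 (mod 4).

Only the converse holds.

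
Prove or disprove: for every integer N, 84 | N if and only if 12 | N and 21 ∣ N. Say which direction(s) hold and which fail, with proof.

Both directions hold.

(⟹) If 84 ∣ N, write N = 84q. Since 84 = 7·12, N = 12·(7q), so 12 ∣ N; and since 84 = 4·21, N = 21·(4q), so 21 ∣ N.

(⟸) Suppose 12 ∣ N and 21 ∣ N. Any common multiple of 12 and 21 is a multiple of their lcm; here lcm(12, 21) = 12·21/gcd(12, 21) = 252/3 = 84, so 84 ∣ N.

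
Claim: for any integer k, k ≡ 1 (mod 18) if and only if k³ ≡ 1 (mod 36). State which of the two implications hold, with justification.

[⇒] This fails: take k = 19. Then 19 ≡ 1 (mod 18), but 19³ = 6859 ≡ 19 (mod 36), not 1.

[⇐] This fails: take k = 13. Then 13³ = 2197 ≡ 1 (mod 36), yet 13 ≡ 13 (mod 18), not 1.

Neither direction holds.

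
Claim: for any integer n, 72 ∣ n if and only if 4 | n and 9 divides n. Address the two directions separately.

Converse. This fails: take n = 36. Both 4 ∣ 36 and 9 ∣ 36, yet 36 is not a multiple of 72 (since 36 = 0·72 + 36), so 72 ∤ 36.

Forward direction. If 72 ∣ n, write n = 72q. Since 72 = 18·4, n = 4·(18q), so 4 ∣ n; and since 72 = 8·9, n = 9·(8q), so 9 ∣ n.

Only the forward implication holds.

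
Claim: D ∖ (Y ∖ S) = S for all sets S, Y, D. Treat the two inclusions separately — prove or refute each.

(⊆) This inclusion fails. Take S = ∅, Y = ∅, D = {1}; then 1 ∈ D ∖ (Y ∖ S) but 1 ∉ S.

(⊇) This inclusion fails. Take S = {1}, Y = ∅, D = ∅; then 1 ∈ S but 1 ∉ D ∖ (Y ∖ S).

(⊆) fails and (⊇) fails.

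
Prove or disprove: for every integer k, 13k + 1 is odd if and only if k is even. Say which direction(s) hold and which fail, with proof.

(←) Suppose k is even; write k = 2j. Then 13k + 1 = 13·(2j) + 1 = 2·13j + 1, which is odd.

(→) Suppose 13k + 1 is odd. Since 13 is odd, 13k and k have the same parity, so 13k + 1 ≡ k + 1 (mod 2). As 1 is odd, 13k + 1 is odd exactly when k is even. Thus k is even.

Both implications hold.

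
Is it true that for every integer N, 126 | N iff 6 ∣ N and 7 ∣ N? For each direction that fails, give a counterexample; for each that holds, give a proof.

The forward direction holds; the converse fails.

[⇒] If 126 ∣ N, write N = 126q. Since 126 = 21·6, N = 6·(21q), so 6 ∣ N; and since 126 = 18·7, N = 7·(18q), so 7 ∣ N.

[⇐] This fails: take N = 42. Both 6 ∣ 42 and 7 ∣ 42, yet 42 is not a multiple of 126 (since 42 = 0·126 + 42), so 126 ∤ 42.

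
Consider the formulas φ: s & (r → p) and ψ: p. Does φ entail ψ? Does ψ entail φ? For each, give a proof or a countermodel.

(⇒) fails and (⇐) fails.

Forward direction. This fails. Under r = F, s = T, p = F, the left side is true but the right side is false.

Converse. This fails. Under r = F, s = F, p = T, the left side is false but the right side is true.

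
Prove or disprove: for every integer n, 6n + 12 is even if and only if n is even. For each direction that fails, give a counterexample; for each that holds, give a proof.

[⇒] This fails: take n = 3. Then 6n + 12 = 30, which is even, yet n = 3 is odd, not even.

[⇐] Suppose n is even. Since 6 is even, 6n is even for every n, so 6n + 12 has the same parity as 12, which is even. Hence 6n + 12 is even.

Not equivalent: only (⇐) holds.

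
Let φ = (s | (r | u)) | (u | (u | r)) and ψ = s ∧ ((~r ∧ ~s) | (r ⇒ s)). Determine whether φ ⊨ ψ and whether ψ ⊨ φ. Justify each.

Only the reverse direction holds.

[⇒] This fails. Under r = T, s = F, u = F, the left side is true but the right side is false.

[⇐] Assume the antecedent. If r is true, (s | (r | u)) | (u | (u | r)) reduces to true regardless of the other variables. If r is false, the antecedent forces (r = F, s = T, u = F) or (r = F, s = T, u = T), and (s | (r | u)) | (u | (u | r)) holds there. Either way (s | (r | u)) | (u | (u | r)) holds.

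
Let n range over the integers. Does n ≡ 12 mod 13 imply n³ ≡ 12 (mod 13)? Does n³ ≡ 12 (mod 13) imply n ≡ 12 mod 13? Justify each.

(⟸) This fails: take n = 4. Then 4³ = 64 ≡ 12 (mod 13), yet 4 ≡ 4 (mod 13), not 12.

(⟹) Suppose n ≡ 12 mod 13. Write n = 13j + 12. Then (13j + 12)³ = 2197j³ + 6084j² + 5616j + 1728 = 13(169j³ + 468j² + 432j + 132) + 12, so n³ ≡ 12 (mod 13).

Only the forward implication holds.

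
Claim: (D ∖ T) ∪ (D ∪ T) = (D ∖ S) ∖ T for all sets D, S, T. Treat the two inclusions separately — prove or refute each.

(⊆) fails; (⊇) holds.

(⟹) This inclusion fails. Take D = {1}, S = {1}, T = ∅; then 1 ∈ (D ∖ T) ∪ (D ∪ T) but 1 ∉ (D ∖ S) ∖ T.

(⟸) Let x ∈ (D ∖ S) ∖ T. Then x ∈ D and x ∉ S, T, from which x ∈ (D ∖ T) ∪ (D ∪ T).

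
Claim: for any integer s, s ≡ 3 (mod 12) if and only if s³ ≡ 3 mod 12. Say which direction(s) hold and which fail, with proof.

Both directions hold; the statement is true.

Forward direction. Suppose s ≡ 3 (mod 12). Write s = 12j + 3. Then (12j + 3)³ = 1728j³ + 1296j² + 324j + 27 = 12(144j³ + 108j² + 27j + 2) + 3, so s³ ≡ 3 (mod 12).

Converse. For the converse, argue contrapositively. If s ≢ 3 (mod 12), then s is congruent to one of 0, 1, 2, 4, 5, 6, 7, 8, 9, 10, 11 modulo 12, and these give s³ ≡ 0, 1, 8, 4, 5, 0, 7, 8, 9, 4, 11 respectively — never 3.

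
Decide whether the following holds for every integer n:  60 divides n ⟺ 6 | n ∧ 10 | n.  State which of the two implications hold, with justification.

(⇐) This fails: take n = 30. Both 6 ∣ 30 and 10 ∣ 30, yet 30 is not a multiple of 60 (since 30 = 0·60 + 30), so 60 ∤ 30.

(⇒) If 60 ∣ n, write n = 60q. Since 60 = 10·6, n = 6·(10q), so 6 ∣ n; and since 60 = 6·10, n = 10·(6q), so 10 ∣ n.

Not equivalent: only (⇒) holds.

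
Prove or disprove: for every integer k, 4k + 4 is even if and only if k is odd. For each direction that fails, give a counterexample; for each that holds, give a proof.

The forward direction fails; the converse holds.

(→) This fails: take k = 2. Then 4k + 4 = 12, which is even, yet k = 2 is even, not odd.

(←) Suppose k is odd. Since 4 is even, 4k is even for every k, so 4k + 4 has the same parity as 4, which is even. Hence 4k + 4 is even.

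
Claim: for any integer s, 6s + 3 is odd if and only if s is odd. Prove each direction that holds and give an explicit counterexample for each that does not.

(⟹) This fails: take s = 0. Then 6s + 3 = 3, which is odd, yet s = 0 is even, not odd.

(⟸) Suppose s is odd. Since 6 is even, 6s is even for every s, so 6s + 3 has the same parity as 3, which is odd. Hence 6s + 3 is odd.

The forward direction fails; the converse holds.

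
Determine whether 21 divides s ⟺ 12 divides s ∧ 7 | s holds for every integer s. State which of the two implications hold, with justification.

Only the converse holds.

(→) This fails: take s = 21. Certainly 21 ∣ 21, but 12 ∤ 21.

(←) Suppose 12 ∣ s and 7 ∣ s. Any common multiple of 12 and 7 is a multiple of their lcm; here gcd(12, 7) = 1, so lcm(12, 7) = 12·7 = 84, so 84 ∣ s. Since 21 ∣ 84, it follows that 21 ∣ s.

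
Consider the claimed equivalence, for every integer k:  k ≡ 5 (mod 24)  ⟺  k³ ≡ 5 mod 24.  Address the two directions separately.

The biconditional holds.

(⟹) Suppose k ≡ 5 (mod 24). Write k = 24j + 5. Then (24j + 5)³ = 13824j³ + 8640j² + 1800j + 125 = 24(576j³ + 360j² + 75j + 5) + 5, so k³ ≡ 5 (mod 24).

(⟸) Conversely, suppose k³ ≡ 5 (mod 24). The only residue r in {0, …, 23} with r³ ≡ 5 (mod 24) is r = 5, so k ≡ 5 (mod 24).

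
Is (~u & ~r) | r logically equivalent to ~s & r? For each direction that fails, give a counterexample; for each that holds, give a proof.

Only the reverse direction holds.

[⇐] Assume the antecedent. If s is true, the antecedent cannot hold. If s is false, the antecedent forces (s = F, r = T, u = F) or (s = F, r = T, u = T), and (~u & ~r) | r holds there. Either way (~u & ~r) | r holds.

[⇒] This fails. Under s = F, r = F, u = F, the left side is true but the right side is false.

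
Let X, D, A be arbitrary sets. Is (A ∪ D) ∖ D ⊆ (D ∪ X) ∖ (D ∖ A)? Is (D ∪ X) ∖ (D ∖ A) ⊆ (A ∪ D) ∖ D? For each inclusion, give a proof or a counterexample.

(⟹) This inclusion fails. Take X = ∅, D = ∅, A = {1}; then 1 ∈ (A ∪ D) ∖ D but 1 ∉ (D ∪ X) ∖ (D ∖ A).

(⟸) This inclusion fails. Take X = {1}, D = ∅, A = ∅; then 1 ∈ (D ∪ X) ∖ (D ∖ A) but 1 ∉ (A ∪ D) ∖ D.

Both inclusions fail.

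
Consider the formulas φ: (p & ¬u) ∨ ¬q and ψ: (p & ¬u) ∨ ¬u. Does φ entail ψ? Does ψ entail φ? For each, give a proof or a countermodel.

Both directions fail.

Forward direction. This fails. Under q = F, p = F, u = T, the left side is true but the right side is false.

Converse. This fails. Under q = T, p = F, u = F, the left side is false but the right side is true.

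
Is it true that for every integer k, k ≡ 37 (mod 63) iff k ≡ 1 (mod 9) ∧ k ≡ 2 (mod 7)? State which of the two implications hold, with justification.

(⇒) Suppose k ≡ 37 (mod 63); write k = 63j + 37. Since 9 ∣ 63, reducing mod 9 gives k ≡ 37 ≡ 1 (mod 9); since 7 ∣ 63, reducing mod 7 gives k ≡ 37 ≡ 2 (mod 7).

(⇐) Conversely, if k ≡ 1 (mod 9) and k ≡ 2 (mod 7), then by the Chinese remainder theorem k ≡ 37 (mod 63). This is exactly k ≡ 37 (mod 63).

The biconditional holds.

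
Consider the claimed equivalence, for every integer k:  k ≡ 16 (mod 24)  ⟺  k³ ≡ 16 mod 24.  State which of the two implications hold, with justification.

[⇒] Suppose k ≡ 16 (mod 24). Write k = 24j + 16. Then (24j + 16)³ = 13824j³ + 27648j² + 18432j + 4096 = 24(576j³ + 1152j² + 768j + 170) + 16, so k³ ≡ 16 (mod 24).

[⇐] This fails: take k = 4. Then 4³ = 64 ≡ 16 (mod 24), yet 4 ≡ 4 (mod 24), not 16.

(⇒) holds; (⇐) fails.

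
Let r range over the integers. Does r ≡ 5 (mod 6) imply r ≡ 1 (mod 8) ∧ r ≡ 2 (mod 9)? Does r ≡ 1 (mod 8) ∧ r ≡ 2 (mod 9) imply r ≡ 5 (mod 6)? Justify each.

(⇒) fails; (⇐) holds.

(⟸) If r ≡ 1 (mod 8) and r ≡ 2 (mod 9), then by the Chinese remainder theorem r ≡ 65 (mod 72). Since 65 ≡ 5 (mod 6) and 6 ∣ 72, we get r ≡ 5 (mod 6).

(⟹) This fails: r = 35 gives 35 ≡ 5 (mod 6) but 35 ≡ 3 (mod 8), so the conjunction on the right does not hold.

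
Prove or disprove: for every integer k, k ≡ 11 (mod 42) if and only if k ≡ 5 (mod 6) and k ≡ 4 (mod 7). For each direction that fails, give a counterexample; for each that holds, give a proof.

Both directions hold.

(⇒) Suppose k ≡ 11 (mod 42); write k = 42j + 11. Since 6 ∣ 42, reducing mod 6 gives k ≡ 11 ≡ 5 (mod 6); since 7 ∣ 42, reducing mod 7 gives k ≡ 11 ≡ 4 (mod 7).

(⇐) Conversely, if k ≡ 5 (mod 6) and k ≡ 4 (mod 7), then by the Chinese remainder theorem k ≡ 11 (mod 42). This is exactly k ≡ 11 (mod 42).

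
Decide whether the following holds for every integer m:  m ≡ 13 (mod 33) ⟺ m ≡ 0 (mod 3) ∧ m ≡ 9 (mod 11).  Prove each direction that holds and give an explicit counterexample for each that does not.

Neither direction holds.

(⟹) This fails: m = 13 gives 13 ≡ 13 (mod 33) but 13 ≡ 1 (mod 3), so the conjunction on the right does not hold.

(⟸) This fails: m = 9 satisfies both congruences on the right (9 ≡ 0 mod 3 and 9 ≡ 9 mod 11) yet 9 ≡ 9 (mod 33), not 13.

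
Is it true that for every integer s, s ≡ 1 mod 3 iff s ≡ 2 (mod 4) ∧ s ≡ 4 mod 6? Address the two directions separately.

The forward direction fails; the converse holds.

(→) This fails: s = 1 gives 1 ≡ 1 (mod 3) but 1 ≡ 1 (mod 4), so the conjunction on the right does not hold.

(←) Conversely, if s ≡ 2 (mod 4) and s ≡ 4 (mod 6), then by the Chinese remainder theorem s ≡ 10 (mod 12). Since 10 ≡ 1 (mod 3) and 3 ∣ 12, we get s ≡ 1 (mod 3).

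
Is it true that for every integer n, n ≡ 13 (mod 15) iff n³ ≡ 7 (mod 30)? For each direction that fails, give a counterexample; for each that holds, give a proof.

(→) This fails: take n = 28. Then 28 ≡ 13 (mod 15), but 28³ = 21952 ≡ 22 (mod 30), not 7.

(←) Conversely, the residues r modulo 30 with r³ ≡ 7 (mod 30) are exactly {13}, and each is ≡ 13 (mod 15).

(⇒) fails; (⇐) holds.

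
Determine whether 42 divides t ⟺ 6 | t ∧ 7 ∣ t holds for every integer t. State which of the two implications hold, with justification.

(⟹) If 42 ∣ t, write t = 42q. Since 42 = 7·6, t = 6·(7q), so 6 ∣ t; and since 42 = 6·7, t = 7·(6q), so 7 ∣ t.

(⟸) Suppose 6 ∣ t and 7 ∣ t. Any common multiple of 6 and 7 is a multiple of their lcm; here gcd(6, 7) = 1, so lcm(6, 7) = 6·7 = 42, so 42 ∣ t.

Both directions hold; the statement is true.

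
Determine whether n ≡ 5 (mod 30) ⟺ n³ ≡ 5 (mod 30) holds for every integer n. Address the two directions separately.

The biconditional holds.

(⇐) Suppose n³ ≡ 5 (mod 30). The only residue r in {0, …, 29} with r³ ≡ 5 (mod 30) is r = 5, so n ≡ 5 (mod 30).

(⇒) Suppose n ≡ 5 (mod 30). Write n = 30j + 5. Then (30j + 5)³ = 27000j³ + 13500j² + 2250j + 125 = 30(900j³ + 450j² + 75j + 4) + 5, so n³ ≡ 5 (mod 30).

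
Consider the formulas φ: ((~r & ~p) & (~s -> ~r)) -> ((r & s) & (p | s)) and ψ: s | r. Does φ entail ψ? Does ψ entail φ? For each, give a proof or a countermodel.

Neither direction holds.

(⟹) This fails. Under r = F, s = F, p = T, the left side is true but the right side is false.

(⟸) This fails. Under r = F, s = T, p = F, the left side is false but the right side is true.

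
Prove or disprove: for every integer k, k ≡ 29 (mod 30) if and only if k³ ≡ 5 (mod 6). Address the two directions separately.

(←) This fails: take k = 5. Then 5³ = 125 ≡ 5 (mod 6), yet 5 ≡ 5 (mod 30), not 29.

(→) Suppose k ≡ 29 (mod 30). Then k³ ≡ 29³ = 24389 (mod 30), and since 6 ∣ 30, also k³ ≡ 5 (mod 6).

(⇒) holds; (⇐) fails.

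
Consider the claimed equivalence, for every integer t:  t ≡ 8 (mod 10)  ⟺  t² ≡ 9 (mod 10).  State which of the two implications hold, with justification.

Neither implication holds.

[⇒] This fails: take t = 8. Then 8 ≡ 8 (mod 10), but 8² = 64 ≡ 4 (mod 10), not 9.

[⇐] This fails: take t = 3. Then 3² = 9 ≡ 9 (mod 10), yet 3 ≡ 3 (mod 10), not 8.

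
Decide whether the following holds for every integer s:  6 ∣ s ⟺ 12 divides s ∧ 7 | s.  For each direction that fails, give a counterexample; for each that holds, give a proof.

(⇒) This fails: take s = 6. Certainly 6 ∣ 6, but 12 ∤ 6.

(⇐) Suppose 12 ∣ s and 7 ∣ s. Any common multiple of 12 and 7 is a multiple of their lcm; here gcd(12, 7) = 1, so lcm(12, 7) = 12·7 = 84, so 84 ∣ s. Since 6 ∣ 84, it follows that 6 ∣ s.

(⇒) fails; (⇐) holds.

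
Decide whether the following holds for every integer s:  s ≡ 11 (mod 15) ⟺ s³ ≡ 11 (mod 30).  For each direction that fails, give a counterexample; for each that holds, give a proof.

Only the converse holds.

(⟹) This fails: take s = 26. Then 26 ≡ 11 (mod 15), but 26³ = 17576 ≡ 26 (mod 30), not 11.

(⟸) Conversely, the residues r modulo 30 with r³ ≡ 11 (mod 30) are exactly {11}, and each is ≡ 11 (mod 15).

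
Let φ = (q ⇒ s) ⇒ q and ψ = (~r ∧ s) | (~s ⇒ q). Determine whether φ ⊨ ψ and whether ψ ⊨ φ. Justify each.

(⇐) This fails. Under q = F, s = T, r = F, the left side is false but the right side is true.

(⇒) Assume the antecedent. If q is true, (~r ∧ s) | (~s ⇒ q) reduces to true regardless of the other variables. If q is false, the antecedent cannot hold. Either way (~r ∧ s) | (~s ⇒ q) holds.

Only the forward implication holds.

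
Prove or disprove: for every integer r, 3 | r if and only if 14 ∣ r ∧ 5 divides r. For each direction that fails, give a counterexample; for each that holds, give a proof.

Neither direction holds.

(⟹) This fails: take r = 3. Certainly 3 ∣ 3, but 14 ∤ 3.

(⟸) This fails: take r = 70. Both 14 ∣ 70 and 5 ∣ 70, yet 70 is not a multiple of 3 (since 70 = 23·3 + 1), so 3 ∤ 70.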